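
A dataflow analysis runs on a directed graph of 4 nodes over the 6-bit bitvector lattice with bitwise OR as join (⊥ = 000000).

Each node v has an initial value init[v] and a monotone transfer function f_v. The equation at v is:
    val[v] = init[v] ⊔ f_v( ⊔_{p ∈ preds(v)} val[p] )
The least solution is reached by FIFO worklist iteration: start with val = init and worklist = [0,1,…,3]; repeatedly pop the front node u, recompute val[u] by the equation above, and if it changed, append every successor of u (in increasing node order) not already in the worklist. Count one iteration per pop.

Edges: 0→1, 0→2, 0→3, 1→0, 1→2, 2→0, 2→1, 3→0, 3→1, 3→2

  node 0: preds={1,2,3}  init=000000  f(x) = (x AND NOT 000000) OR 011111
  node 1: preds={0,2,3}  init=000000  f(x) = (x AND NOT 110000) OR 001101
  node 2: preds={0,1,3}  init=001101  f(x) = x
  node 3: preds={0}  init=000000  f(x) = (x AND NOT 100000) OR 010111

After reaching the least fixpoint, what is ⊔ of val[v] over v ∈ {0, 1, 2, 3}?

Worklist (7 pops):
  #1 pop 0: in=001101 → 011111 (was 000000); enqueue []
  #2 pop 1: in=011111 → 001111 (was 000000); enqueue [0]
  #3 pop 2: in=011111 → 011111 (was 001101); enqueue [1]
  #4 pop 3: in=011111 → 011111 (was 000000); enqueue [2]
  #5 pop 0: in=011111 → 011111 (no change)
  #6 pop 1: in=011111 → 001111 (no change)
  #7 pop 2: in=011111 → 011111 (no change)

Fixpoint:
  val[0] = 011111
  val[1] = 001111
  val[2] = 011111
  val[3] = 011111

011111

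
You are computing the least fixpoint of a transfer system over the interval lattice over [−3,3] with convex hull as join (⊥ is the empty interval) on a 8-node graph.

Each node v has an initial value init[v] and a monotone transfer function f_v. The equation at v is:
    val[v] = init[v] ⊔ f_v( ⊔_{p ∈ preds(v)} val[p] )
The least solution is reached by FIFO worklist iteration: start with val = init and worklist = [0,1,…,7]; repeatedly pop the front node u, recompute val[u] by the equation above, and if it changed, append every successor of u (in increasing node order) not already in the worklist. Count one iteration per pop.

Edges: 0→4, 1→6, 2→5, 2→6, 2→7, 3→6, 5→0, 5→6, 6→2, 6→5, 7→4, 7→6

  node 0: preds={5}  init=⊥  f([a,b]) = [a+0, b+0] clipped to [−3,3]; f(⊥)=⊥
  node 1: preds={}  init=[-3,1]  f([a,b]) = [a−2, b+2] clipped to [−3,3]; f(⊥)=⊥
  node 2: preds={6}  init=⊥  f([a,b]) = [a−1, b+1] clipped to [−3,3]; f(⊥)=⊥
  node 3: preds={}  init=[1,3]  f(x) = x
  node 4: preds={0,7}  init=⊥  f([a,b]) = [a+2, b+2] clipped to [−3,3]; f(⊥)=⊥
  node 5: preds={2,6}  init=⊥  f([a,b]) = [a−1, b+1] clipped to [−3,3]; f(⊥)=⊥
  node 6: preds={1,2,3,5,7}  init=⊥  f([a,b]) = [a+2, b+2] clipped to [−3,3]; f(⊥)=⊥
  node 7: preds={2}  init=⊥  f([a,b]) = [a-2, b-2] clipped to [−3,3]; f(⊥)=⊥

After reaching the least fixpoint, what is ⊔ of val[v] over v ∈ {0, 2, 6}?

[-3,3]

Trace (15 dequeues):
  [1] u=0 | in ⊥ | out ⊥ | ==
  [2] u=1 | in ⊥ | out [-3,1] | ==
  [3] u=2 | in ⊥ | out ⊥ | ==
  [4] u=3 | in ⊥ | out [1,3] | ==
  [5] u=4 | in ⊥ | out ⊥ | ==
  [6] u=5 | in ⊥ | out ⊥ | ==
  [7] u=6 | in [-3,3] | out [-1,3] | prev ⊥ | push {2,5}
  [8] u=7 | in ⊥ | out ⊥ | ==
  [9] u=2 | in [-1,3] | out [-2,3] | prev ⊥ | push {6,7}
  [10] u=5 | in [-2,3] | out [-3,3] | prev ⊥ | push {0}
  [11] u=6 | in [-3,3] | out [-1,3] | ==
  [12] u=7 | in [-2,3] | out [-3,1] | prev ⊥ | push {4,6}
  [13] u=0 | in [-3,3] | out [-3,3] | prev ⊥ | push {}
  [14] u=4 | in [-3,3] | out [-1,3] | prev ⊥ | push {}
  [15] u=6 | in [-3,3] | out [-1,3] | ==

Converged values:
  [0] [-3,3]
  [1] [-3,1]
  [2] [-2,3]
  [3] [1,3]
  [4] [-1,3]
  [5] [-3,3]
  [6] [-1,3]
  [7] [-3,1]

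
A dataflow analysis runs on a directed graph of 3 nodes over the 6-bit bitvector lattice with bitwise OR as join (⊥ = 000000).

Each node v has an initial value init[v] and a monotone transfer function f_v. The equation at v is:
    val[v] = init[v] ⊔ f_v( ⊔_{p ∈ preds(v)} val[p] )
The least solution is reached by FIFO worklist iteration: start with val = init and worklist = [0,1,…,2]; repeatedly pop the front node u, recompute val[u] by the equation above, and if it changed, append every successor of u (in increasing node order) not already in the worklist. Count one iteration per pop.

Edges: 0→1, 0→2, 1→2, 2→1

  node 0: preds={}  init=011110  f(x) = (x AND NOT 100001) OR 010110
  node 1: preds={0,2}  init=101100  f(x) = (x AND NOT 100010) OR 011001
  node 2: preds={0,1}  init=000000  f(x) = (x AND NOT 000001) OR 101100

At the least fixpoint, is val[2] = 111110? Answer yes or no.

yes

Trace (4 dequeues):
  [1] u=0 | in 000000 | out 011110 | ==
  [2] u=1 | in 011110 | out 111101 | prev 101100 | push {}
  [3] u=2 | in 111111 | out 111110 | prev 000000 | push {1}
  [4] u=1 | in 111110 | out 111101 | ==

Converged values:
  [0] 011110
  [1] 111101
  [2] 111110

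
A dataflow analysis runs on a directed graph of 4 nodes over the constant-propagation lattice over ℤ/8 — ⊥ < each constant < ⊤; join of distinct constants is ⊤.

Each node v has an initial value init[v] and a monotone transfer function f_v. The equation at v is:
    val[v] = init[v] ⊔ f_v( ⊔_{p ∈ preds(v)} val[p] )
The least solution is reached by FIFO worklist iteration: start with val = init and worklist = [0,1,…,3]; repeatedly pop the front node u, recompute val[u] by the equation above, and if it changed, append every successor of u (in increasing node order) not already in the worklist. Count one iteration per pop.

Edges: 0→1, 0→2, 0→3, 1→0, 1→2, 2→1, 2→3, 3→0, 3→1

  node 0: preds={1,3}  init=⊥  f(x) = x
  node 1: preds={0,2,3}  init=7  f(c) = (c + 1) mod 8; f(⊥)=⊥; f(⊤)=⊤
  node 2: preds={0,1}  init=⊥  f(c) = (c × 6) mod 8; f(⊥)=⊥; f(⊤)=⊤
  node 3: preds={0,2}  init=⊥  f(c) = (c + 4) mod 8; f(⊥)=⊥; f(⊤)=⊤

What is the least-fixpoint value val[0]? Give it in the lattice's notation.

⊤

Worklist (8 pops):
  #1 pop 0: in=7 → 7 (was ⊥); enqueue []
  #2 pop 1: in=7 → ⊤ (was 7); enqueue [0]
  #3 pop 2: in=⊤ → ⊤ (was ⊥); enqueue [1]
  #4 pop 3: in=⊤ → ⊤ (was ⊥); enqueue []
  #5 pop 0: in=⊤ → ⊤ (was 7); enqueue [2,3]
  #6 pop 1: in=⊤ → ⊤ (no change)
  #7 pop 2: in=⊤ → ⊤ (no change)
  #8 pop 3: in=⊤ → ⊤ (no change)

Fixpoint:
  val[0] = ⊤
  val[1] = ⊤
  val[2] = ⊤
  val[3] = ⊤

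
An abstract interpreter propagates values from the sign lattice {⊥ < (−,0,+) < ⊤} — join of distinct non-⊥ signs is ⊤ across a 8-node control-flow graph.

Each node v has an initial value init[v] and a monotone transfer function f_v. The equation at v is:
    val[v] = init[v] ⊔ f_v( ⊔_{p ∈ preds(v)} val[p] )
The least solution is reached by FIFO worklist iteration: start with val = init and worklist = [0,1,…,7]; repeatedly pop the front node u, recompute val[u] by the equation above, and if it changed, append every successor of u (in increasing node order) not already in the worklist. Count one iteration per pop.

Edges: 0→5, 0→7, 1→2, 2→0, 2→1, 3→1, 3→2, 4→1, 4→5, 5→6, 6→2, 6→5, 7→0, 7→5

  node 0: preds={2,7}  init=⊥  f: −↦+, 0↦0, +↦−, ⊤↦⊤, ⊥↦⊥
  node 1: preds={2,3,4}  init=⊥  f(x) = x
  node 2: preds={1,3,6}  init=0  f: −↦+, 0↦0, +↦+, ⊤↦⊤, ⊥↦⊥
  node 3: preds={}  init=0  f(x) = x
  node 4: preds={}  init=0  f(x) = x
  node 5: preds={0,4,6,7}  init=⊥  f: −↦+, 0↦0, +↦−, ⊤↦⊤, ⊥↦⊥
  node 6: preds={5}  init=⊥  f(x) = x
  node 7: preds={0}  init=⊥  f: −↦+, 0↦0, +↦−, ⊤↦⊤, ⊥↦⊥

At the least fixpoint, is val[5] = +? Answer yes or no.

Iteration log — 11 steps:
  step 1. node 0  ⊔preds=0  new=0  old=⊥  +wl: 
  step 2. node 1  ⊔preds=0  new=0  old=⊥  +wl: 
  step 3. node 2  ⊔preds=0  new=0  stable
  step 4. node 3  ⊔preds=⊥  new=0  stable
  step 5. node 4  ⊔preds=⊥  new=0  stable
  step 6. node 5  ⊔preds=0  new=0  old=⊥  +wl: 
  step 7. node 6  ⊔preds=0  new=0  old=⊥  +wl: 2,5
  step 8. node 7  ⊔preds=0  new=0  old=⊥  +wl: 0
  step 9. node 2  ⊔preds=0  new=0  stable
  step 10. node 5  ⊔preds=0  new=0  stable
  step 11. node 0  ⊔preds=0  new=0  stable

Least fixpoint reached:
  node 0: 0
  node 1: 0
  node 2: 0
  node 3: 0
  node 4: 0
  node 5: 0
  node 6: 0
  node 7: 0

no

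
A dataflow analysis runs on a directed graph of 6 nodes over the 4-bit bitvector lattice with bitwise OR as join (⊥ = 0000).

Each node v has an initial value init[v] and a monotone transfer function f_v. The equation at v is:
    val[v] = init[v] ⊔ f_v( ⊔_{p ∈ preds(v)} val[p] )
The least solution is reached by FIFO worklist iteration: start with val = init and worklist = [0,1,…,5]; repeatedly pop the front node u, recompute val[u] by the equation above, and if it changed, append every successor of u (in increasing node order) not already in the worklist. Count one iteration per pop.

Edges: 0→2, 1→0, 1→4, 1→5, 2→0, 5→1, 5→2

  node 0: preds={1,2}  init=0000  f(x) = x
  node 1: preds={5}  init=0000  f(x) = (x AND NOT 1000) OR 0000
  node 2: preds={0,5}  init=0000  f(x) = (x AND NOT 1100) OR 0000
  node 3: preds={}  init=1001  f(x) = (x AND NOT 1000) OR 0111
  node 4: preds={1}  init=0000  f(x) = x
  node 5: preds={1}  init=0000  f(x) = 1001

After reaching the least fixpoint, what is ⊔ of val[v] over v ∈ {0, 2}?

0001

Iteration log — 12 steps:
  step 1. node 0  ⊔preds=0000  new=0000  stable
  step 2. node 1  ⊔preds=0000  new=0000  stable
  step 3. node 2  ⊔preds=0000  new=0000  stable
  step 4. node 3  ⊔preds=0000  new=1111  old=1001  +wl: 
  step 5. node 4  ⊔preds=0000  new=0000  stable
  step 6. node 5  ⊔preds=0000  new=1001  old=0000  +wl: 1,2
  step 7. node 1  ⊔preds=1001  new=0001  old=0000  +wl: 0,4,5
  step 8. node 2  ⊔preds=1001  new=0001  old=0000  +wl: 
  step 9. node 0  ⊔preds=0001  new=0001  old=0000  +wl: 2
  step 10. node 4  ⊔preds=0001  new=0001  old=0000  +wl: 
  step 11. node 5  ⊔preds=0001  new=1001  stable
  step 12. node 2  ⊔preds=1001  new=0001  stable

Least fixpoint reached:
  node 0: 0001
  node 1: 0001
  node 2: 0001
  node 3: 1111
  node 4: 0001
  node 5: 1001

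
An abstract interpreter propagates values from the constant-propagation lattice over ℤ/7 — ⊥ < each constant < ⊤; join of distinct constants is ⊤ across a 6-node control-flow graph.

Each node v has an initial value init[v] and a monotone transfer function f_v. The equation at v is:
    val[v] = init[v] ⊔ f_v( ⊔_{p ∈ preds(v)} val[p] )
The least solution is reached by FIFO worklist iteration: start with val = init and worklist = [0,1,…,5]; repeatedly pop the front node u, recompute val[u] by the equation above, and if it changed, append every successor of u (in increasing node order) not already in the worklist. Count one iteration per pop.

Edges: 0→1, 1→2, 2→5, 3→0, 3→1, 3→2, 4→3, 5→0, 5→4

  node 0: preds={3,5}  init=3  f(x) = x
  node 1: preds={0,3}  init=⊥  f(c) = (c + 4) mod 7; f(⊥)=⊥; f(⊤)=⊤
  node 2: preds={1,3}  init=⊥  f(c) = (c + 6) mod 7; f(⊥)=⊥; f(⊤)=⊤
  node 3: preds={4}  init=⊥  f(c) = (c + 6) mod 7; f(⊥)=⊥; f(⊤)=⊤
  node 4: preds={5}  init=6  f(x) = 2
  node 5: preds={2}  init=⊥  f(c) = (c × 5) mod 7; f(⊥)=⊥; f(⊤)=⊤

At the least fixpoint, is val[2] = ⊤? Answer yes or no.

yes

Iteration log — 16 steps:
  step 1. node 0  ⊔preds=⊥  new=3  stable
  step 2. node 1  ⊔preds=3  new=0  old=⊥  +wl: 
  step 3. node 2  ⊔preds=0  new=6  old=⊥  +wl: 
  step 4. node 3  ⊔preds=6  new=5  old=⊥  +wl: 0,1,2
  step 5. node 4  ⊔preds=⊥  new=⊤  old=6  +wl: 3
  step 6. node 5  ⊔preds=6  new=2  old=⊥  +wl: 4
  step 7. node 0  ⊔preds=⊤  new=⊤  old=3  +wl: 
  step 8. node 1  ⊔preds=⊤  new=⊤  old=0  +wl: 
  step 9. node 2  ⊔preds=⊤  new=⊤  old=6  +wl: 5
  step 10. node 3  ⊔preds=⊤  new=⊤  old=5  +wl: 0,1,2
  step 11. node 4  ⊔preds=2  new=⊤  stable
  step 12. node 5  ⊔preds=⊤  new=⊤  old=2  +wl: 4
  step 13. node 0  ⊔preds=⊤  new=⊤  stable
  step 14. node 1  ⊔preds=⊤  new=⊤  stable
  step 15. node 2  ⊔preds=⊤  new=⊤  stable
  step 16. node 4  ⊔preds=⊤  new=⊤  stable

Least fixpoint reached:
  node 0: ⊤
  node 1: ⊤
  node 2: ⊤
  node 3: ⊤
  node 4: ⊤
  node 5: ⊤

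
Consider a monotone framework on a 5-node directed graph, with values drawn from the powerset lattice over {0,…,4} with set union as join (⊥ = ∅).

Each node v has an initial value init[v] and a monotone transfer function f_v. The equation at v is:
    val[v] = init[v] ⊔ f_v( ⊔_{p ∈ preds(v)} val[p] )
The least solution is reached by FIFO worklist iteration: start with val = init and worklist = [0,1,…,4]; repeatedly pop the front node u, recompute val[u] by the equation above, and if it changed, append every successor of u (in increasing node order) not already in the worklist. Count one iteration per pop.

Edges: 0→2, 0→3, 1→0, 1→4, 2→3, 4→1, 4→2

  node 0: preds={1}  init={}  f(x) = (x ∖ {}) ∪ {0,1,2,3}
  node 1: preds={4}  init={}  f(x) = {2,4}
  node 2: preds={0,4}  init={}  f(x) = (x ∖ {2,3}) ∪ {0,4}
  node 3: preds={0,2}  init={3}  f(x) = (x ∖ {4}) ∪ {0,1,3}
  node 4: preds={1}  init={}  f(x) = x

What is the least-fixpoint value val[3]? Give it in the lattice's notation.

Trace (9 dequeues):
  [1] u=0 | in {} | out {0,1,2,3} | prev {} | push {}
  [2] u=1 | in {} | out {2,4} | prev {} | push {0}
  [3] u=2 | in {0,1,2,3} | out {0,1,4} | prev {} | push {}
  [4] u=3 | in {0,1,2,3,4} | out {0,1,2,3} | prev {3} | push {}
  [5] u=4 | in {2,4} | out {2,4} | prev {} | push {1,2}
  [6] u=0 | in {2,4} | out {0,1,2,3,4} | prev {0,1,2,3} | push {3}
  [7] u=1 | in {2,4} | out {2,4} | ==
  [8] u=2 | in {0,1,2,3,4} | out {0,1,4} | ==
  [9] u=3 | in {0,1,2,3,4} | out {0,1,2,3} | ==

Converged values:
  [0] {0,1,2,3,4}
  [1] {2,4}
  [2] {0,1,4}
  [3] {0,1,2,3}
  [4] {2,4}

{0,1,2,3}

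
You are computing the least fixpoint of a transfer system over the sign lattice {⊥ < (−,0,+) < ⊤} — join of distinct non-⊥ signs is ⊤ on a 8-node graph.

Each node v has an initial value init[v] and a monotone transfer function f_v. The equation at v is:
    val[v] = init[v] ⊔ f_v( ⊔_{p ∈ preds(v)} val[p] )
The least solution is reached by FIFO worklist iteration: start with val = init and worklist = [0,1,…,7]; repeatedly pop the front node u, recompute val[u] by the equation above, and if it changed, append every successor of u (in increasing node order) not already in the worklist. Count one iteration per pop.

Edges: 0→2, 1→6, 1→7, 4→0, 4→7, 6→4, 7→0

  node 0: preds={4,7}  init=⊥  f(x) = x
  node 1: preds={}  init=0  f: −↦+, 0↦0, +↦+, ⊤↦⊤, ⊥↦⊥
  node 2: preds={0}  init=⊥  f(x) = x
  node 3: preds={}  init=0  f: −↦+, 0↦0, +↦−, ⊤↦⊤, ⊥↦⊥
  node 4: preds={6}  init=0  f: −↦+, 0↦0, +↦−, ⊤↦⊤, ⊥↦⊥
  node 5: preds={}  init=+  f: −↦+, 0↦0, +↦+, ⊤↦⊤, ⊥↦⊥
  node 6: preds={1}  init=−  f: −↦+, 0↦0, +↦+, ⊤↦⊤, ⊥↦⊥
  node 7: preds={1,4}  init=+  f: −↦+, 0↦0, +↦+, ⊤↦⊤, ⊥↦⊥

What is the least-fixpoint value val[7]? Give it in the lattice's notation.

Worklist (10 pops):
  #1 pop 0: in=⊤ → ⊤ (was ⊥); enqueue []
  #2 pop 1: in=⊥ → 0 (no change)
  #3 pop 2: in=⊤ → ⊤ (was ⊥); enqueue []
  #4 pop 3: in=⊥ → 0 (no change)
  #5 pop 4: in=− → ⊤ (was 0); enqueue [0]
  #6 pop 5: in=⊥ → + (no change)
  #7 pop 6: in=0 → ⊤ (was −); enqueue [4]
  #8 pop 7: in=⊤ → ⊤ (was +); enqueue []
  #9 pop 0: in=⊤ → ⊤ (no change)
  #10 pop 4: in=⊤ → ⊤ (no change)

Fixpoint:
  val[0] = ⊤
  val[1] = 0
  val[2] = ⊤
  val[3] = 0
  val[4] = ⊤
  val[5] = +
  val[6] = ⊤
  val[7] = ⊤

⊤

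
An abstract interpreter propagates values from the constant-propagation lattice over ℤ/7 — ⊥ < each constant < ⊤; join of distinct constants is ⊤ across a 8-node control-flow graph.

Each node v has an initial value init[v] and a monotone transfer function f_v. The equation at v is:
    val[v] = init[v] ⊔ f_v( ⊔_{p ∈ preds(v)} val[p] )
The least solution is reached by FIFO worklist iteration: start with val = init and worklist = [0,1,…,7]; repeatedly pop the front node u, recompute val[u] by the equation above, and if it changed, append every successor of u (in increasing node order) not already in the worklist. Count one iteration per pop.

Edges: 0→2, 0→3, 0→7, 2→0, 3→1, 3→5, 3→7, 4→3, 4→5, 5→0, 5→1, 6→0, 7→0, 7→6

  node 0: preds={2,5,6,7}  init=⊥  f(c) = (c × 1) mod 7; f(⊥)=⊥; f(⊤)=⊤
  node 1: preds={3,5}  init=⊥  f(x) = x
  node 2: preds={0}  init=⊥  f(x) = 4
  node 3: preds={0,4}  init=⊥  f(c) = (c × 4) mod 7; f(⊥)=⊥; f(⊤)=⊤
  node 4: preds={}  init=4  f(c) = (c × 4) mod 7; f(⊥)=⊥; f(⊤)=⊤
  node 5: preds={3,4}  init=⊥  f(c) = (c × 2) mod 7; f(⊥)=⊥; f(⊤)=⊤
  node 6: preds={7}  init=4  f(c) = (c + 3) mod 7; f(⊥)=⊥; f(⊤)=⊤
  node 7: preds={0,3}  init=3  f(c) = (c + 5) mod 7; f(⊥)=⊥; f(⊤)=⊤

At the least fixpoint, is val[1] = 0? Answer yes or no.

no

Trace (11 dequeues):
  [1] u=0 | in ⊤ | out ⊤ | prev ⊥ | push {}
  [2] u=1 | in ⊥ | out ⊥ | ==
  [3] u=2 | in ⊤ | out 4 | prev ⊥ | push {0}
  [4] u=3 | in ⊤ | out ⊤ | prev ⊥ | push {1}
  [5] u=4 | in ⊥ | out 4 | ==
  [6] u=5 | in ⊤ | out ⊤ | prev ⊥ | push {}
  [7] u=6 | in 3 | out ⊤ | prev 4 | push {}
  [8] u=7 | in ⊤ | out ⊤ | prev 3 | push {6}
  [9] u=0 | in ⊤ | out ⊤ | ==
  [10] u=1 | in ⊤ | out ⊤ | prev ⊥ | push {}
  [11] u=6 | in ⊤ | out ⊤ | ==

Converged values:
  [0] ⊤
  [1] ⊤
  [2] 4
  [3] ⊤
  [4] 4
  [5] ⊤
  [6] ⊤
  [7] ⊤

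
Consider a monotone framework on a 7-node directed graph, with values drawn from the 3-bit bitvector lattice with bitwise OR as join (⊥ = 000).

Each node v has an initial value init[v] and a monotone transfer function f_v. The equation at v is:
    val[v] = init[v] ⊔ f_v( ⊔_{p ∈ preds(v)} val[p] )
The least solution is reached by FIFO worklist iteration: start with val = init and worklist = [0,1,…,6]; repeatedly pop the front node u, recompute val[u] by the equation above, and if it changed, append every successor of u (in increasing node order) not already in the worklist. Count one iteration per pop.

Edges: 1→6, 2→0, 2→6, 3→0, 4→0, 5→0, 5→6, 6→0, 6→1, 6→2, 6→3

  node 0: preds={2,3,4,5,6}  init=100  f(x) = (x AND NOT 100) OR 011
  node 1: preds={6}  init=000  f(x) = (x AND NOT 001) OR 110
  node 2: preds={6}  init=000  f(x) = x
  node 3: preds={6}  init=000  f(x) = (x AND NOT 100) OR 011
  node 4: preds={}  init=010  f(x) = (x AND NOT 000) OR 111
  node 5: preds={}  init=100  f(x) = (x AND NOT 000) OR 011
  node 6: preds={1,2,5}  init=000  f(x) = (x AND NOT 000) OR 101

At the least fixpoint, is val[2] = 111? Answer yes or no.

Iteration log — 13 steps:
  step 1. node 0  ⊔preds=110  new=111  old=100  +wl: 
  step 2. node 1  ⊔preds=000  new=110  old=000  +wl: 
  step 3. node 2  ⊔preds=000  new=000  stable
  step 4. node 3  ⊔preds=000  new=011  old=000  +wl: 0
  step 5. node 4  ⊔preds=000  new=111  old=010  +wl: 
  step 6. node 5  ⊔preds=000  new=111  old=100  +wl: 
  step 7. node 6  ⊔preds=111  new=111  old=000  +wl: 1,2,3
  step 8. node 0  ⊔preds=111  new=111  stable
  step 9. node 1  ⊔preds=111  new=110  stable
  step 10. node 2  ⊔preds=111  new=111  old=000  +wl: 0,6
  step 11. node 3  ⊔preds=111  new=011  stable
  step 12. node 0  ⊔preds=111  new=111  stable
  step 13. node 6  ⊔preds=111  new=111  stable

Least fixpoint reached:
  node 0: 111
  node 1: 110
  node 2: 111
  node 3: 011
  node 4: 111
  node 5: 111
  node 6: 111

yes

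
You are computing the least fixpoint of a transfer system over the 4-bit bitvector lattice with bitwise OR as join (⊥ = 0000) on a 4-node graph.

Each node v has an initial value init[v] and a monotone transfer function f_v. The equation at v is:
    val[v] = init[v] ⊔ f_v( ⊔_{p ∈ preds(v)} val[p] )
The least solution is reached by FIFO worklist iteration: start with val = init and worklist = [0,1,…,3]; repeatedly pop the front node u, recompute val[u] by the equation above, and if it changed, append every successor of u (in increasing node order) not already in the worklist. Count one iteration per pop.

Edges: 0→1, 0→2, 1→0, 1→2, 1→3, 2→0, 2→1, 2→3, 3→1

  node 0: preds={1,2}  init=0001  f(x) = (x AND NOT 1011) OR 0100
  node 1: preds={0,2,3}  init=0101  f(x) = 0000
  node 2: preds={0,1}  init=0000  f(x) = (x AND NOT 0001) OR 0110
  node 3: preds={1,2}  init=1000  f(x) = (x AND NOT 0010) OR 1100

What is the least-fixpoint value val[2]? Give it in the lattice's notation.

0110

Iteration log — 6 steps:
  step 1. node 0  ⊔preds=0101  new=0101  old=0001  +wl: 
  step 2. node 1  ⊔preds=1101  new=0101  stable
  step 3. node 2  ⊔preds=0101  new=0110  old=0000  +wl: 0,1
  step 4. node 3  ⊔preds=0111  new=1101  old=1000  +wl: 
  step 5. node 0  ⊔preds=0111  new=0101  stable
  step 6. node 1  ⊔preds=1111  new=0101  stable

Least fixpoint reached:
  node 0: 0101
  node 1: 0101
  node 2: 0110
  node 3: 1101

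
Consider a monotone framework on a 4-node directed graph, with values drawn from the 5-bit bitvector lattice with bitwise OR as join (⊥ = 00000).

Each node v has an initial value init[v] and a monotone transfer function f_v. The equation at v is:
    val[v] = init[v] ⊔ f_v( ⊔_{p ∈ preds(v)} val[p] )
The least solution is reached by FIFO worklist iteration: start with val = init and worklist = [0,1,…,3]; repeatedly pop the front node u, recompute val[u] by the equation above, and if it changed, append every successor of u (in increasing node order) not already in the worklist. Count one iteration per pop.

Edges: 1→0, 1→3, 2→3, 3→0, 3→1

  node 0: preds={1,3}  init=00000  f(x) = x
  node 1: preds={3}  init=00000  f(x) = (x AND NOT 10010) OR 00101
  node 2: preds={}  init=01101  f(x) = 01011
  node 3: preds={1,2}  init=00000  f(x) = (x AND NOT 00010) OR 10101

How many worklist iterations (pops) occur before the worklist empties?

8

Trace (8 dequeues):
  [1] u=0 | in 00000 | out 00000 | ==
  [2] u=1 | in 00000 | out 00101 | prev 00000 | push {0}
  [3] u=2 | in 00000 | out 01111 | prev 01101 | push {}
  [4] u=3 | in 01111 | out 11101 | prev 00000 | push {1}
  [5] u=0 | in 11101 | out 11101 | prev 00000 | push {}
  [6] u=1 | in 11101 | out 01101 | prev 00101 | push {0,3}
  [7] u=0 | in 11101 | out 11101 | ==
  [8] u=3 | in 01111 | out 11101 | ==

Converged values:
  [0] 11101
  [1] 01101
  [2] 01111
  [3] 11101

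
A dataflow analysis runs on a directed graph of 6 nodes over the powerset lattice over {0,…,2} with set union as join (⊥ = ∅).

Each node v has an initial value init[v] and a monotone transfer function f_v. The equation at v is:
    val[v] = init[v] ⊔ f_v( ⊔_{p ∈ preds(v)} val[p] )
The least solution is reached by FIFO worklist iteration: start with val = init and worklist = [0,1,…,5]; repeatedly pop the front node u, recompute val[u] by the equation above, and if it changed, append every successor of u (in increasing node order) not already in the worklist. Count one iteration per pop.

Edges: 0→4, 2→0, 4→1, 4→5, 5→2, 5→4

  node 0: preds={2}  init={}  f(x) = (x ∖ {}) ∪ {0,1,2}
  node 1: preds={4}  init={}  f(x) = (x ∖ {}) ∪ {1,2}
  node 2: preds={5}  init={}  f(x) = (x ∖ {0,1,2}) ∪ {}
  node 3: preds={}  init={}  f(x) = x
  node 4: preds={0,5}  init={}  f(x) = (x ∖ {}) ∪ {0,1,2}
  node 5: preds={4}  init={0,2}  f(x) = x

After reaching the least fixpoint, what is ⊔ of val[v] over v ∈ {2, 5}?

{0,1,2}

Trace (9 dequeues):
  [1] u=0 | in {} | out {0,1,2} | prev {} | push {}
  [2] u=1 | in {} | out {1,2} | prev {} | push {}
  [3] u=2 | in {0,2} | out {} | ==
  [4] u=3 | in {} | out {} | ==
  [5] u=4 | in {0,1,2} | out {0,1,2} | prev {} | push {1}
  [6] u=5 | in {0,1,2} | out {0,1,2} | prev {0,2} | push {2,4}
  [7] u=1 | in {0,1,2} | out {0,1,2} | prev {1,2} | push {}
  [8] u=2 | in {0,1,2} | out {} | ==
  [9] u=4 | in {0,1,2} | out {0,1,2} | ==

Converged values:
  [0] {0,1,2}
  [1] {0,1,2}
  [2] {}
  [3] {}
  [4] {0,1,2}
  [5] {0,1,2}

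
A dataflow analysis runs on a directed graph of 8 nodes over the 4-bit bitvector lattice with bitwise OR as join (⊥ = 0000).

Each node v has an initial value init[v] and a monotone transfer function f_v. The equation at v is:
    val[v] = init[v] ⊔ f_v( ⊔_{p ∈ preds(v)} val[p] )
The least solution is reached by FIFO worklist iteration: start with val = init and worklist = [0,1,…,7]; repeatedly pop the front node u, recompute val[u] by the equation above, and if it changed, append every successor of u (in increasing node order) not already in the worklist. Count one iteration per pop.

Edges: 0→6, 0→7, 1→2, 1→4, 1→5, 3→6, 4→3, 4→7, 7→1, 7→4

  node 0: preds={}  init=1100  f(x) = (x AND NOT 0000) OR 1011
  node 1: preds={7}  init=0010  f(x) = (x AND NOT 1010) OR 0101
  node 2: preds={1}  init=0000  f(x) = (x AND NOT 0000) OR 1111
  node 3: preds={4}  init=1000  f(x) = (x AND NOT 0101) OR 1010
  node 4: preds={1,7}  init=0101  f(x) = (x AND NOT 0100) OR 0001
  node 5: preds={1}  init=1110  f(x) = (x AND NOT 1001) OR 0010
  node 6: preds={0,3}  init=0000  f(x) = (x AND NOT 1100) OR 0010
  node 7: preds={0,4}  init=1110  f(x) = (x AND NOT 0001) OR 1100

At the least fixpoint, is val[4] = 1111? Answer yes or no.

yes

Iteration log — 9 steps:
  step 1. node 0  ⊔preds=0000  new=1111  old=1100  +wl: 
  step 2. node 1  ⊔preds=1110  new=0111  old=0010  +wl: 
  step 3. node 2  ⊔preds=0111  new=1111  old=0000  +wl: 
  step 4. node 3  ⊔preds=0101  new=1010  old=1000  +wl: 
  step 5. node 4  ⊔preds=1111  new=1111  old=0101  +wl: 3
  step 6. node 5  ⊔preds=0111  new=1110  stable
  step 7. node 6  ⊔preds=1111  new=0011  old=0000  +wl: 
  step 8. node 7  ⊔preds=1111  new=1110  stable
  step 9. node 3  ⊔preds=1111  new=1010  stable

Least fixpoint reached:
  node 0: 1111
  node 1: 0111
  node 2: 1111
  node 3: 1010
  node 4: 1111
  node 5: 1110
  node 6: 0011
  node 7: 1110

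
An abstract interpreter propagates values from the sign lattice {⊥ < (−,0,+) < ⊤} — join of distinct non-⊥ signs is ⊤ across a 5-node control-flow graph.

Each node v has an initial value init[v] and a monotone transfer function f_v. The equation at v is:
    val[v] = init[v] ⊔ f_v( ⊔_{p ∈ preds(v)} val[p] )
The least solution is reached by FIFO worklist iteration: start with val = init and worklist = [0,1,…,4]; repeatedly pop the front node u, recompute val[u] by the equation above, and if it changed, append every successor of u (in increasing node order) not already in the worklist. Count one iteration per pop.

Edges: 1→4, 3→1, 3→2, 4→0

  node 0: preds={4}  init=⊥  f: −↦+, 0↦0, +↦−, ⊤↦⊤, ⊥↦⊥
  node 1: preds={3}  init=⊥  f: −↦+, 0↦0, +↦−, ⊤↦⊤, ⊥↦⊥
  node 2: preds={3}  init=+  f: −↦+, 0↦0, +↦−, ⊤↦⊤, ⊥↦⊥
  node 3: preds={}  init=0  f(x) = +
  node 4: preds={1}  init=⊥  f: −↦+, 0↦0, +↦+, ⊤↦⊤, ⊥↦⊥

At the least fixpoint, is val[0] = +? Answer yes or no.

Worklist (10 pops):
  #1 pop 0: in=⊥ → ⊥ (no change)
  #2 pop 1: in=0 → 0 (was ⊥); enqueue []
  #3 pop 2: in=0 → ⊤ (was +); enqueue []
  #4 pop 3: in=⊥ → ⊤ (was 0); enqueue [1,2]
  #5 pop 4: in=0 → 0 (was ⊥); enqueue [0]
  #6 pop 1: in=⊤ → ⊤ (was 0); enqueue [4]
  #7 pop 2: in=⊤ → ⊤ (no change)
  #8 pop 0: in=0 → 0 (was ⊥); enqueue []
  #9 pop 4: in=⊤ → ⊤ (was 0); enqueue [0]
  #10 pop 0: in=⊤ → ⊤ (was 0); enqueue []

Fixpoint:
  val[0] = ⊤
  val[1] = ⊤
  val[2] = ⊤
  val[3] = ⊤
  val[4] = ⊤

no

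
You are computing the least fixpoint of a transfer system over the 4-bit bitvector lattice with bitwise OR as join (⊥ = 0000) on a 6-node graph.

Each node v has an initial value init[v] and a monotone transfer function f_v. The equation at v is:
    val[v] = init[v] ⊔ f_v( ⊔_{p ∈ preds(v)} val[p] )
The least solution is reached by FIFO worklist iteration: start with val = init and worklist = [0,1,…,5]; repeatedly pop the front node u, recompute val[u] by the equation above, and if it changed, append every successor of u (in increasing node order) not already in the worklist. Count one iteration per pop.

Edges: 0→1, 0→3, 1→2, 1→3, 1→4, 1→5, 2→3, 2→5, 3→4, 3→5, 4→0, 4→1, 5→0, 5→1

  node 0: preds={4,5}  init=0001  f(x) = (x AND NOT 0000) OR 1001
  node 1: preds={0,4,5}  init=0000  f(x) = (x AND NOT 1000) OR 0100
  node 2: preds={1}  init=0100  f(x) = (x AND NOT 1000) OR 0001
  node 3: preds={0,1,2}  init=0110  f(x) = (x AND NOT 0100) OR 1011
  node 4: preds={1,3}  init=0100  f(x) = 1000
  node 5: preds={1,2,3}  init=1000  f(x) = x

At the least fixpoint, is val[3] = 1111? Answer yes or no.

Iteration log — 13 steps:
  step 1. node 0  ⊔preds=1100  new=1101  old=0001  +wl: 
  step 2. node 1  ⊔preds=1101  new=0101  old=0000  +wl: 
  step 3. node 2  ⊔preds=0101  new=0101  old=0100  +wl: 
  step 4. node 3  ⊔preds=1101  new=1111  old=0110  +wl: 
  step 5. node 4  ⊔preds=1111  new=1100  old=0100  +wl: 0,1
  step 6. node 5  ⊔preds=1111  new=1111  old=1000  +wl: 
  step 7. node 0  ⊔preds=1111  new=1111  old=1101  +wl: 3
  step 8. node 1  ⊔preds=1111  new=0111  old=0101  +wl: 2,4,5
  step 9. node 3  ⊔preds=1111  new=1111  stable
  step 10. node 2  ⊔preds=0111  new=0111  old=0101  +wl: 3
  step 11. node 4  ⊔preds=1111  new=1100  stable
  step 12. node 5  ⊔preds=1111  new=1111  stable
  step 13. node 3  ⊔preds=1111  new=1111  stable

Least fixpoint reached:
  node 0: 1111
  node 1: 0111
  node 2: 0111
  node 3: 1111
  node 4: 1100
  node 5: 1111

yes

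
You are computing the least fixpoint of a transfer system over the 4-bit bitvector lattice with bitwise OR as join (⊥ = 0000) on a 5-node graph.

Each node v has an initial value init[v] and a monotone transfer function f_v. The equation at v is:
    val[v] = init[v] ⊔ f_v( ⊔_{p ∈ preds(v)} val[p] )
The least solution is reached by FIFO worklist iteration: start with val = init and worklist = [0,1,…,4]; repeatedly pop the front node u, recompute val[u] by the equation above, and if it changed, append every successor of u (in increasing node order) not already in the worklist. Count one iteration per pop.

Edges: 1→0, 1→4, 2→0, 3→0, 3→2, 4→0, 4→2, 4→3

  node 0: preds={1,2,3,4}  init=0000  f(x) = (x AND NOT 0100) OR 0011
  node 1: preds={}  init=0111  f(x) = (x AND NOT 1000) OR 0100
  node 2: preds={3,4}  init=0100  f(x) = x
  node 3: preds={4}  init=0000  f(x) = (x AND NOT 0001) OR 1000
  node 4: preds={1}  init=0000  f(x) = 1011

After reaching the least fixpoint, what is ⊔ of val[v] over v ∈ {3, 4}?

1011

Trace (10 dequeues):
  [1] u=0 | in 0111 | out 0011 | prev 0000 | push {}
  [2] u=1 | in 0000 | out 0111 | ==
  [3] u=2 | in 0000 | out 0100 | ==
  [4] u=3 | in 0000 | out 1000 | prev 0000 | push {0,2}
  [5] u=4 | in 0111 | out 1011 | prev 0000 | push {3}
  [6] u=0 | in 1111 | out 1011 | prev 0011 | push {}
  [7] u=2 | in 1011 | out 1111 | prev 0100 | push {0}
  [8] u=3 | in 1011 | out 1010 | prev 1000 | push {2}
  [9] u=0 | in 1111 | out 1011 | ==
  [10] u=2 | in 1011 | out 1111 | ==

Converged values:
  [0] 1011
  [1] 0111
  [2] 1111
  [3] 1010
  [4] 1011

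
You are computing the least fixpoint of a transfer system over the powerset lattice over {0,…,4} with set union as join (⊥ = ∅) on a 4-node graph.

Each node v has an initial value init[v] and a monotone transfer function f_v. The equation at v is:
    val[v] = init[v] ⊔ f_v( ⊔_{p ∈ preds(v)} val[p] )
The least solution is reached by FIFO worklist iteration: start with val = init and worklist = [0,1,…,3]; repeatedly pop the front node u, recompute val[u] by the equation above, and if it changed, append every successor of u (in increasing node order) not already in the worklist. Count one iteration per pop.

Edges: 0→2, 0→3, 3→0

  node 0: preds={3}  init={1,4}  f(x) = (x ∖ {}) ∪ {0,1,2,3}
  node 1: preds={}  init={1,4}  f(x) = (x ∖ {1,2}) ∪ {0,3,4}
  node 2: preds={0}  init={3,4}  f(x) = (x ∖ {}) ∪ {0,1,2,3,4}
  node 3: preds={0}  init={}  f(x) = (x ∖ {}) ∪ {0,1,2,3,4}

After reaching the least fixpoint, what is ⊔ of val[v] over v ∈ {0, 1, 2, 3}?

Worklist (5 pops):
  #1 pop 0: in={} → {0,1,2,3,4} (was {1,4}); enqueue []
  #2 pop 1: in={} → {0,1,3,4} (was {1,4}); enqueue []
  #3 pop 2: in={0,1,2,3,4} → {0,1,2,3,4} (was {3,4}); enqueue []
  #4 pop 3: in={0,1,2,3,4} → {0,1,2,3,4} (was {}); enqueue [0]
  #5 pop 0: in={0,1,2,3,4} → {0,1,2,3,4} (no change)

Fixpoint:
  val[0] = {0,1,2,3,4}
  val[1] = {0,1,3,4}
  val[2] = {0,1,2,3,4}
  val[3] = {0,1,2,3,4}

{0,1,2,3,4}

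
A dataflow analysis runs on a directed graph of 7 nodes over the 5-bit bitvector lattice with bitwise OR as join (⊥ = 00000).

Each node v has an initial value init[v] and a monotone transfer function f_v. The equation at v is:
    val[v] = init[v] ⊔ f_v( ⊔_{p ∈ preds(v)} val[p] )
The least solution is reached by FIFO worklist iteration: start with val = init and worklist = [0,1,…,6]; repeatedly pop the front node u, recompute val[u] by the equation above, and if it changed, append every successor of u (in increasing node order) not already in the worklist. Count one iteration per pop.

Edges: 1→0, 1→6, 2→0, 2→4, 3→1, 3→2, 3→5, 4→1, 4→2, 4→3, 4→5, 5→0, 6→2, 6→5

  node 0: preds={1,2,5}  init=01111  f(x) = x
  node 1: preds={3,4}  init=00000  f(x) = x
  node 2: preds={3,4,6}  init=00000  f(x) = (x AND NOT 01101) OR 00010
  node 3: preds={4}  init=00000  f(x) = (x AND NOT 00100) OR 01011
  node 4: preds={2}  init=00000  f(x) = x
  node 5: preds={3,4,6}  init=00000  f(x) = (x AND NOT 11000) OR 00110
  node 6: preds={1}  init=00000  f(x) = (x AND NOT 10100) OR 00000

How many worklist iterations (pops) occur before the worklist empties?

15

Iteration log — 15 steps:
  step 1. node 0  ⊔preds=00000  new=01111  stable
  step 2. node 1  ⊔preds=00000  new=00000  stable
  step 3. node 2  ⊔preds=00000  new=00010  old=00000  +wl: 0
  step 4. node 3  ⊔preds=00000  new=01011  old=00000  +wl: 1,2
  step 5. node 4  ⊔preds=00010  new=00010  old=00000  +wl: 3
  step 6. node 5  ⊔preds=01011  new=00111  old=00000  +wl: 
  step 7. node 6  ⊔preds=00000  new=00000  stable
  step 8. node 0  ⊔preds=00111  new=01111  stable
  step 9. node 1  ⊔preds=01011  new=01011  old=00000  +wl: 0,6
  step 10. node 2  ⊔preds=01011  new=00010  stable
  step 11. node 3  ⊔preds=00010  new=01011  stable
  step 12. node 0  ⊔preds=01111  new=01111  stable
  step 13. node 6  ⊔preds=01011  new=01011  old=00000  +wl: 2,5
  step 14. node 2  ⊔preds=01011  new=00010  stable
  step 15. node 5  ⊔preds=01011  new=00111  stable

Least fixpoint reached:
  node 0: 01111
  node 1: 01011
  node 2: 00010
  node 3: 01011
  node 4: 00010
  node 5: 00111
  node 6: 01011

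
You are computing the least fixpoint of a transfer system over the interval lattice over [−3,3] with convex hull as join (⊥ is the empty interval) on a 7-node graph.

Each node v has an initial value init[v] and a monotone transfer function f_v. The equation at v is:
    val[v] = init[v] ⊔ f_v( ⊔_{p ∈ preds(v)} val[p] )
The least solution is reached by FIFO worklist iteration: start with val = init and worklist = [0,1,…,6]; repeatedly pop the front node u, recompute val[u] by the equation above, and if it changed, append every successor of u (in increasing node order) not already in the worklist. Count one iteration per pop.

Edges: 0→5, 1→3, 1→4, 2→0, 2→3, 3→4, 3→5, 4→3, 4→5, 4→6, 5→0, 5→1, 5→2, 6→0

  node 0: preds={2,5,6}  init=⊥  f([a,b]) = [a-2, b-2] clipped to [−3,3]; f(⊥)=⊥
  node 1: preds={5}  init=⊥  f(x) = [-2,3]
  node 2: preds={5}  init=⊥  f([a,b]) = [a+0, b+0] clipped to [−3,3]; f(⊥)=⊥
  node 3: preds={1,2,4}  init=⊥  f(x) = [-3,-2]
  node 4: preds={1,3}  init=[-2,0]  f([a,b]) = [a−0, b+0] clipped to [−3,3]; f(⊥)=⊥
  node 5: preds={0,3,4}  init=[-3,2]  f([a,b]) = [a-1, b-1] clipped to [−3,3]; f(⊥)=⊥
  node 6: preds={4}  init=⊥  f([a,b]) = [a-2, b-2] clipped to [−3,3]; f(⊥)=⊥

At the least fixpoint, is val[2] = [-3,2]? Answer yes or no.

Trace (9 dequeues):
  [1] u=0 | in [-3,2] | out [-3,0] | prev ⊥ | push {}
  [2] u=1 | in [-3,2] | out [-2,3] | prev ⊥ | push {}
  [3] u=2 | in [-3,2] | out [-3,2] | prev ⊥ | push {0}
  [4] u=3 | in [-3,3] | out [-3,-2] | prev ⊥ | push {}
  [5] u=4 | in [-3,3] | out [-3,3] | prev [-2,0] | push {3}
  [6] u=5 | in [-3,3] | out [-3,2] | ==
  [7] u=6 | in [-3,3] | out [-3,1] | prev ⊥ | push {}
  [8] u=0 | in [-3,2] | out [-3,0] | ==
  [9] u=3 | in [-3,3] | out [-3,-2] | ==

Converged values:
  [0] [-3,0]
  [1] [-2,3]
  [2] [-3,2]
  [3] [-3,-2]
  [4] [-3,3]
  [5] [-3,2]
  [6] [-3,1]

yes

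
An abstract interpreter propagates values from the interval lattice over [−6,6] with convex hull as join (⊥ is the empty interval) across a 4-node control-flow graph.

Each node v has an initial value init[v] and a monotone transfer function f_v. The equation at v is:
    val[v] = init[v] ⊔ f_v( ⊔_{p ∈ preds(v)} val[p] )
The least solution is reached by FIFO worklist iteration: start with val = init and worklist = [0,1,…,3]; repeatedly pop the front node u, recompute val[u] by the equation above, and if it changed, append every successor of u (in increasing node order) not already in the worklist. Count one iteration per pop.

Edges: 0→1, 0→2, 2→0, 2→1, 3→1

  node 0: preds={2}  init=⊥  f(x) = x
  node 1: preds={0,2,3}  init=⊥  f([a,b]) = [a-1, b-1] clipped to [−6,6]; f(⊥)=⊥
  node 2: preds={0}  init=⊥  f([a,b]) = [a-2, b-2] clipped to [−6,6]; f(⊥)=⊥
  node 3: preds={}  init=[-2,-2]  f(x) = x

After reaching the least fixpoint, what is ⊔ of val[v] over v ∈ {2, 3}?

[-2,-2]

Iteration log — 4 steps:
  step 1. node 0  ⊔preds=⊥  new=⊥  stable
  step 2. node 1  ⊔preds=[-2,-2]  new=[-3,-3]  old=⊥  +wl: 
  step 3. node 2  ⊔preds=⊥  new=⊥  stable
  step 4. node 3  ⊔preds=⊥  new=[-2,-2]  stable

Least fixpoint reached:
  node 0: ⊥
  node 1: [-3,-3]
  node 2: ⊥
  node 3: [-2,-2]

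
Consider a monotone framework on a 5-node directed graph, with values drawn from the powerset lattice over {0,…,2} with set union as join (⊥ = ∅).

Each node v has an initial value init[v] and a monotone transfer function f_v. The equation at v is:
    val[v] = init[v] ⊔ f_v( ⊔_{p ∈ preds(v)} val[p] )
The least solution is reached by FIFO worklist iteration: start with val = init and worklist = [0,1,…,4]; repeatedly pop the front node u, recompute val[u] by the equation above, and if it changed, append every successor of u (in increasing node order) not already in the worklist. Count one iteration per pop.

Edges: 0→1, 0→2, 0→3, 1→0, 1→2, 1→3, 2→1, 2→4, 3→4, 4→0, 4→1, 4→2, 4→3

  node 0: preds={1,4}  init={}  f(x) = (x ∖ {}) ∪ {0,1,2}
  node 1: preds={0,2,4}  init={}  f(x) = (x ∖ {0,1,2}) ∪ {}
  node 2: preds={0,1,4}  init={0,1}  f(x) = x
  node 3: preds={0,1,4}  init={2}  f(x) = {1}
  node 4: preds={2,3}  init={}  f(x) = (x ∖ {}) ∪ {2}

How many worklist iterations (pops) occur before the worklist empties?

9

Worklist (9 pops):
  #1 pop 0: in={} → {0,1,2} (was {}); enqueue []
  #2 pop 1: in={0,1,2} → {} (no change)
  #3 pop 2: in={0,1,2} → {0,1,2} (was {0,1}); enqueue [1]
  #4 pop 3: in={0,1,2} → {1,2} (was {2}); enqueue []
  #5 pop 4: in={0,1,2} → {0,1,2} (was {}); enqueue [0,2,3]
  #6 pop 1: in={0,1,2} → {} (no change)
  #7 pop 0: in={0,1,2} → {0,1,2} (no change)
  #8 pop 2: in={0,1,2} → {0,1,2} (no change)
  #9 pop 3: in={0,1,2} → {1,2} (no change)

Fixpoint:
  val[0] = {0,1,2}
  val[1] = {}
  val[2] = {0,1,2}
  val[3] = {1,2}
  val[4] = {0,1,2}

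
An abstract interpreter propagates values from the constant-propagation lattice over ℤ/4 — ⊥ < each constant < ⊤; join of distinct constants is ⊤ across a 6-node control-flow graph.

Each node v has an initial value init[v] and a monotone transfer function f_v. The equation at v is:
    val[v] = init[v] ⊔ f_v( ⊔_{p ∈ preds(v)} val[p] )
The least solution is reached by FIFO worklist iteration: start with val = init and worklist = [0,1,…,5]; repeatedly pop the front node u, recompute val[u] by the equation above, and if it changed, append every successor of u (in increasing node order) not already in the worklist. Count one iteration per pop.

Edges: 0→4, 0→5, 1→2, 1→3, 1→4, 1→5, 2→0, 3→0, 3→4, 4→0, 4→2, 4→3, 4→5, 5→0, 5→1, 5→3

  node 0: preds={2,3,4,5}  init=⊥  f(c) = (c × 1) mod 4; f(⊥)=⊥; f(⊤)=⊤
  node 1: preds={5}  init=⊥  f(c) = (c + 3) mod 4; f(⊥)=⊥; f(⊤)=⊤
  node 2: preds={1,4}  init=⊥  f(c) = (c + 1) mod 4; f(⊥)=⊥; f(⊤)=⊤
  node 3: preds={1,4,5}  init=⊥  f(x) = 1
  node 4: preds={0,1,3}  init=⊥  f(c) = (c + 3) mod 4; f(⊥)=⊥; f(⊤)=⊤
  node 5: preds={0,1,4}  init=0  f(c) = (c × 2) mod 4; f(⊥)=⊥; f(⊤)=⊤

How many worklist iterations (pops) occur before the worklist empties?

15

Worklist (15 pops):
  #1 pop 0: in=0 → 0 (was ⊥); enqueue []
  #2 pop 1: in=0 → 3 (was ⊥); enqueue []
  #3 pop 2: in=3 → 0 (was ⊥); enqueue [0]
  #4 pop 3: in=⊤ → 1 (was ⊥); enqueue []
  #5 pop 4: in=⊤ → ⊤ (was ⊥); enqueue [2,3]
  #6 pop 5: in=⊤ → ⊤ (was 0); enqueue [1]
  #7 pop 0: in=⊤ → ⊤ (was 0); enqueue [4,5]
  #8 pop 2: in=⊤ → ⊤ (was 0); enqueue [0]
  #9 pop 3: in=⊤ → 1 (no change)
  #10 pop 1: in=⊤ → ⊤ (was 3); enqueue [2,3]
  #11 pop 4: in=⊤ → ⊤ (no change)
  #12 pop 5: in=⊤ → ⊤ (no change)
  #13 pop 0: in=⊤ → ⊤ (no change)
  #14 pop 2: in=⊤ → ⊤ (no change)
  #15 pop 3: in=⊤ → 1 (no change)

Fixpoint:
  val[0] = ⊤
  val[1] = ⊤
  val[2] = ⊤
  val[3] = 1
  val[4] = ⊤
  val[5] = ⊤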